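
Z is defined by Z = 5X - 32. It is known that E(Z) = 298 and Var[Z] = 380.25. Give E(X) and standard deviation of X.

E(X) = 66, standard deviation of X = 3.9

From Z = 5X - 32: E(Z) = a·E(X) + b, so E(X) = (E(Z) − b)/a = (298 − (-32))/5 = 66.
standard deviation of Z = √380.25 = 19.5.
standard deviation of Z = |a|·standard deviation of X, so standard deviation of X = 19.5/|5| = 3.9.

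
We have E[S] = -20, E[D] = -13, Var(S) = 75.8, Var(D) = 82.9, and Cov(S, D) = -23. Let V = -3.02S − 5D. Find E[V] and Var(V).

E[V] = 125.4, Var(V) = 2069.22632

E[V] = (-3.02)·E[S] + (-5)·E[D] = (-3.02)·(-20) + (-5)·(-13) = 125.4.
Var(V) = a²·Var(S) + b²·Var(D) + 2ab·Cov(S, D) with a = -3.02, b = -5.
= (-3.02)²·75.8 + (-5)²·82.9 + 2·(-3.02)·(-5)·(-23)
= 691.32632 + 2072.5 + (-694.6) = 2069.22632.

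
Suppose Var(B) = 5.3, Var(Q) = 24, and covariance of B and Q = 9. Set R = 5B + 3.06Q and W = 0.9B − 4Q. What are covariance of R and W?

By bilinearity, covariance of R and W = ac·Var(B) + bd·Var(Q) + (ad+bc)·covariance of B and Q, with a=5, b=3.06, c=0.9, d=-4.
ac·Var(B) = 5·0.9·5.3 = 23.85
bd·Var(Q) = 3.06·(-4)·24 = -293.76
(ad+bc)·covariance of B and Q = (-17.246)·9 = -155.214
covariance of R and W = 23.85 + (-293.76) + (-155.214) = -425.124.

covariance of R and W = -425.124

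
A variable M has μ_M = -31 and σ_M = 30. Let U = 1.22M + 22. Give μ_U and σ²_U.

U = 1.22M + 22 is linear with a = 1.22, b = 22.
μ_U = a·μ_M + b = 1.22·(-31) + 22 = -15.82.
σ²_M = 30² = 900.
σ²_U = a²·σ²_M = 1.22²·900 = 1339.56 (the additive constant 22 does not affect variance).

μ_U = -15.82, σ²_U = 1339.56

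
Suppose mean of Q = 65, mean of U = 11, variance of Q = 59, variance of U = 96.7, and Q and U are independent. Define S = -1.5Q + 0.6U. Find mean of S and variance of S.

mean of S = -90.9, variance of S = 167.562

mean of S = (-1.5)·mean of Q + 0.6·mean of U = (-1.5)·65 + 0.6·11 = -90.9.
variance of S = a²·variance of Q + b²·variance of U + 2ab·covariance of Q and U with a = -1.5, b = 0.6.
Independence gives covariance of Q and U = 0.
= (-1.5)²·59 + 0.6²·96.7 + 2·(-1.5)·0.6·0
= 132.75 + 34.812 + 0 = 167.562.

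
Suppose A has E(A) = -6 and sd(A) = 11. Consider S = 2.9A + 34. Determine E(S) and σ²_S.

E(S) = 16.6, σ²_S = 1017.61

S = 2.9A + 34 is linear with a = 2.9, b = 34.
E(S) = a·E(A) + b = 2.9·(-6) + 34 = 16.6.
σ²_A = 11² = 121.
σ²_S = a²·σ²_A = 2.9²·121 = 1017.61 (the additive constant 34 does not affect variance).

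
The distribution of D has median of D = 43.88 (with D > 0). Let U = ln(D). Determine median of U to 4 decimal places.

ln(D) is monotone on this domain, so median of U = ln(43.88) ≈ 3.7815.

median of U = 3.7815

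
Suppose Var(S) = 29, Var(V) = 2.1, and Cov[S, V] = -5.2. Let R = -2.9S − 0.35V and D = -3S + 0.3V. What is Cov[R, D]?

By bilinearity, Cov[R, D] = ac·Var(S) + bd·Var(V) + (ad+bc)·Cov[S, V], with a=-2.9, b=-0.35, c=-3, d=0.3.
ac·Var(S) = (-2.9)·(-3)·29 = 252.3
bd·Var(V) = (-0.35)·0.3·2.1 = -0.2205
(ad+bc)·Cov[S, V] = (0.18)·(-5.2) = -0.936
Cov[R, D] = 252.3 + (-0.2205) + (-0.936) = 251.1435.

Cov[R, D] = 251.1435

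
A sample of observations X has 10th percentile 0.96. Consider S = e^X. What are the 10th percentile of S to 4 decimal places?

e^X is increasing, so P_{10}(S) = g(P_{10}(X)) ≈ 2.6117.

10th percentile of S = 2.6117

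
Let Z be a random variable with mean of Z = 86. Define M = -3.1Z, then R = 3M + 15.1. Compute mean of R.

mean of R = -784.7

mean of M = (-3.1)·86 = -266.6.
mean of R = 3·(-266.6) + 15.1 = -784.7.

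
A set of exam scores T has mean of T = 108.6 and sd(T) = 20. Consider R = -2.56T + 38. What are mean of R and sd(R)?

R = -2.56T + 38 is linear with a = -2.56, b = 38.
mean of R = a·mean of T + b = (-2.56)·108.6 + 38 = -240.016.
sd(R) = |a|·sd(T) = |-2.56|·20 = 51.2.

mean of R = -240.016, sd(R) = 51.2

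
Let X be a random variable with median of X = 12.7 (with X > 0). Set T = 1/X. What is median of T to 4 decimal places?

1/X is monotone on this domain, so median of T = 1/(12.7) ≈ 0.0787.

median of T = 0.0787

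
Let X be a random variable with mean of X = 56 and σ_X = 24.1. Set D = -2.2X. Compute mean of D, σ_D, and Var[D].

D = -2.2X is linear with a = -2.2, b = 0.
mean of D = a·mean of X + b = (-2.2)·56 = -123.2.
σ_D = |a|·σ_X = |-2.2|·24.1 = 53.02.
Var[X] = 24.1² = 580.81.
Var[D] = a²·Var[X] = (-2.2)²·580.81 = 2811.1204.

mean of D = -123.2, σ_D = 53.02, Var[D] = 2811.1204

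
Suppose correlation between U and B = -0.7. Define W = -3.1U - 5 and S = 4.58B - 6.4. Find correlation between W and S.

correlation between W and S = 0.7

Linear rescalings preserve |correlation|; the slopes -3.1 and 4.58 have opposite signs, so the correlation flips sign: correlation between W and S = −correlation between U and B = 0.7.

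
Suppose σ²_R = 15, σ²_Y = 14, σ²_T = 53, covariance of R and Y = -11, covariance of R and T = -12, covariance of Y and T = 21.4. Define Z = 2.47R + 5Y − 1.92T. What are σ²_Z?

σ²_Z = a²·σ²_R + b²·σ²_Y + c²·σ²_T + 2ab·covariance of R and Y + 2ac·covariance of R and T + 2bc·covariance of Y and T, with a = 2.47, b = 5, c = -1.92.
= 91.5135 + 350 + 195.3792 + (-271.7) + 113.8176 + (-410.88)
= 68.1303.

σ²_Z = 68.1303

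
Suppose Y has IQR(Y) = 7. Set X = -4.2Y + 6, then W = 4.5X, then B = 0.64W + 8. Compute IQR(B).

IQR(B) = 84.672

IQR(X) = |-4.2|·7 = 29.4.
IQR(W) = |4.5|·29.4 = 132.3.
IQR(B) = |0.64|·132.3 = 84.672.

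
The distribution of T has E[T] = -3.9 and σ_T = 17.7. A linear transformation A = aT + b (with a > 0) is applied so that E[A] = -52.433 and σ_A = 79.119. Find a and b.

σ_A = a·σ_T (a > 0), so a = 79.119/17.7 = 4.47.
E[A] = a·E[T] + b, so b = -52.433 − 4.47·(-3.9) = -35.

a = 4.47, b = -35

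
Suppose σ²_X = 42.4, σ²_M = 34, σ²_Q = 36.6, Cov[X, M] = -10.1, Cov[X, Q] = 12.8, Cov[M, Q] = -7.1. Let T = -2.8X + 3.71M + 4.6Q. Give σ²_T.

σ²_T = 1212.6238

σ²_T = a²·σ²_X + b²·σ²_M + c²·σ²_Q + 2ab·Cov[X, M] + 2ac·Cov[X, Q] + 2bc·Cov[M, Q], with a = -2.8, b = 3.71, c = 4.6.
= 332.416 + 467.9794 + 774.456 + 209.8376 + (-329.728) + (-242.3372)
= 1212.6238.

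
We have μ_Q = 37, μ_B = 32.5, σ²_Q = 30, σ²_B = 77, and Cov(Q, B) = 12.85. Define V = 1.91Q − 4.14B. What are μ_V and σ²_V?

μ_V = -63.88, σ²_V = 1225.97202

μ_V = 1.91·μ_Q + (-4.14)·μ_B = 1.91·37 + (-4.14)·32.5 = -63.88.
σ²_V = a²·σ²_Q + b²·σ²_B + 2ab·Cov(Q, B) with a = 1.91, b = -4.14.
= 1.91²·30 + (-4.14)²·77 + 2·1.91·(-4.14)·12.85
= 109.443 + 1319.7492 + (-203.22018) = 1225.97202.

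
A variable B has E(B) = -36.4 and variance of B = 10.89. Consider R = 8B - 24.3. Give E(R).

E(R) = -315.5

R = 8B - 24.3 is linear with a = 8, b = -24.3.
E(R) = a·E(B) + b = 8·(-36.4) + (-24.3) = -315.5.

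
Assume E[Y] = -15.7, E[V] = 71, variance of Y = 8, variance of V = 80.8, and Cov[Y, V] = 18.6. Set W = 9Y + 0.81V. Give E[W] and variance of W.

E[W] = 9·E[Y] + 0.81·E[V] = 9·(-15.7) + 0.81·71 = -83.79.
variance of W = a²·variance of Y + b²·variance of V + 2ab·Cov[Y, V] with a = 9, b = 0.81.
= 9²·8 + 0.81²·80.8 + 2·9·0.81·18.6
= 648 + 53.01288 + 271.188 = 972.20088.

E[W] = -83.79, variance of W = 972.20088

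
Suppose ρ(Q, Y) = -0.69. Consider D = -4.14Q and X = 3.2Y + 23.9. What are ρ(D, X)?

ρ(D, X) = 0.69

Linear rescalings preserve |correlation|; the slopes -4.14 and 3.2 have opposite signs, so the correlation flips sign: ρ(D, X) = −ρ(Q, Y) = 0.69.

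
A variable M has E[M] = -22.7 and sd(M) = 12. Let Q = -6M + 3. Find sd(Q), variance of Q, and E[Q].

sd(Q) = 72, variance of Q = 5184, E[Q] = 139.2

Q = -6M + 3 is linear with a = -6, b = 3.
sd(Q) = |a|·sd(M) = |-6|·12 = 72.
variance of M = 12² = 144.
variance of Q = a²·variance of M = (-6)²·144 = 5184 (the additive constant 3 does not affect variance).
E[Q] = a·E[M] + b = (-6)·(-22.7) + 3 = 139.2.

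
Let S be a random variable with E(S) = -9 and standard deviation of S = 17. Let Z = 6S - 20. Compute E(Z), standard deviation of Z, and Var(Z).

E(Z) = -74, standard deviation of Z = 102, Var(Z) = 10404

Z = 6S - 20 is linear with a = 6, b = -20.
E(Z) = a·E(S) + b = 6·(-9) + (-20) = -74.
standard deviation of Z = |a|·standard deviation of S = |6|·17 = 102.
Var(S) = 17² = 289.
Var(Z) = a²·Var(S) = 6²·289 = 10404 (the additive constant -20 does not affect variance).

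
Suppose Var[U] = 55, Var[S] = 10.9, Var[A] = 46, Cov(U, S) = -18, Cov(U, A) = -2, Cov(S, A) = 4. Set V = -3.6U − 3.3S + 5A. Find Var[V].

Var[V] = a²·Var[U] + b²·Var[S] + c²·Var[A] + 2ab·Cov(U, S) + 2ac·Cov(U, A) + 2bc·Cov(S, A), with a = -3.6, b = -3.3, c = 5.
= 712.8 + 118.701 + 1150 + (-427.68) + 72 + (-132)
= 1493.821.

Var[V] = 1493.821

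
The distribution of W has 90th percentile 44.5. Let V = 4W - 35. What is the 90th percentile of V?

90th percentile of V = 143

Since a = 4 > 0 the transformation is increasing, so the 90th percentile of V = a·(P_{90} of W) + b = 4·44.5 + (-35) = 143.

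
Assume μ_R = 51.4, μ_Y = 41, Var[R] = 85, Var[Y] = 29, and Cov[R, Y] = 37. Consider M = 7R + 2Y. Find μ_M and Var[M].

μ_M = 7·μ_R + 2·μ_Y = 7·51.4 + 2·41 = 441.8.
Var[M] = a²·Var[R] + b²·Var[Y] + 2ab·Cov[R, Y] with a = 7, b = 2.
= 7²·85 + 2²·29 + 2·7·2·37
= 4165 + 116 + 1036 = 5317.

μ_M = 441.8, Var[M] = 5317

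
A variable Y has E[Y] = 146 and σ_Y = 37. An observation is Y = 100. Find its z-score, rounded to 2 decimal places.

z = -1.24

z = (Y − E[Y]) / σ_Y = (100 − 146) / 37 ≈ -1.24.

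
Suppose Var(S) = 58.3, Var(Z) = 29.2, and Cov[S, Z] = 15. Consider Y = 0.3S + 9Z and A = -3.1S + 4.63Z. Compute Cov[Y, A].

Cov[Y, A] = 764.88

By bilinearity, Cov[Y, A] = ac·Var(S) + bd·Var(Z) + (ad+bc)·Cov[S, Z], with a=0.3, b=9, c=-3.1, d=4.63.
ac·Var(S) = 0.3·(-3.1)·58.3 = -54.219
bd·Var(Z) = 9·4.63·29.2 = 1216.764
(ad+bc)·Cov[S, Z] = (-26.511)·15 = -397.665
Cov[Y, A] = -54.219 + 1216.764 + (-397.665) = 764.88.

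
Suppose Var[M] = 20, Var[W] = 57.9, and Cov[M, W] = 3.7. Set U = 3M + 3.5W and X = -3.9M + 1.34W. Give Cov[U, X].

Cov[U, X] = 1.92

By bilinearity, Cov[U, X] = ac·Var[M] + bd·Var[W] + (ad+bc)·Cov[M, W], with a=3, b=3.5, c=-3.9, d=1.34.
ac·Var[M] = 3·(-3.9)·20 = -234
bd·Var[W] = 3.5·1.34·57.9 = 271.551
(ad+bc)·Cov[M, W] = (-9.63)·3.7 = -35.631
Cov[U, X] = -234 + 271.551 + (-35.631) = 1.92.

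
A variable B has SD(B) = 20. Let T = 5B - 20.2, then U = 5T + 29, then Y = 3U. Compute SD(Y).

SD(Y) = 1500

SD(T) = |5|·20 = 100.
SD(U) = |5|·100 = 500.
SD(Y) = |3|·500 = 1500.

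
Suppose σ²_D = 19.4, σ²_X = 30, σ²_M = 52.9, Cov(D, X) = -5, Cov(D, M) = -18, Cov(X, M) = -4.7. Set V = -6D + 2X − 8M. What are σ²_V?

σ²_V = 2746.4

σ²_V = a²·σ²_D + b²·σ²_X + c²·σ²_M + 2ab·Cov(D, X) + 2ac·Cov(D, M) + 2bc·Cov(X, M), with a = -6, b = 2, c = -8.
= 698.4 + 120 + 3385.6 + 120 + (-1728) + 150.4
= 2746.4.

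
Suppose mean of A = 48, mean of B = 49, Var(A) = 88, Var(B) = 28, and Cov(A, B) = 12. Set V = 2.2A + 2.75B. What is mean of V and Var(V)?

mean of V = 240.35, Var(V) = 782.87

mean of V = 2.2·mean of A + 2.75·mean of B = 2.2·48 + 2.75·49 = 240.35.
Var(V) = a²·Var(A) + b²·Var(B) + 2ab·Cov(A, B) with a = 2.2, b = 2.75.
= 2.2²·88 + 2.75²·28 + 2·2.2·2.75·12
= 425.92 + 211.75 + 145.2 = 782.87.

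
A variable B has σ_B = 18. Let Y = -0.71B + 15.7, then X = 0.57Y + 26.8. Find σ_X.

σ_X = 7.2846

σ_Y = |-0.71|·18 = 12.78.
σ_X = |0.57|·12.78 = 7.2846.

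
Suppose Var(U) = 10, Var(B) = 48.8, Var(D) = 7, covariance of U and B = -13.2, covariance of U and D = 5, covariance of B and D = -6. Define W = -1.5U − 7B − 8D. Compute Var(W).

Var(W) = a²·Var(U) + b²·Var(B) + c²·Var(D) + 2ab·covariance of U and B + 2ac·covariance of U and D + 2bc·covariance of B and D, with a = -1.5, b = -7, c = -8.
= 22.5 + 2391.2 + 448 + (-277.2) + 120 + (-672)
= 2032.5.

Var(W) = 2032.5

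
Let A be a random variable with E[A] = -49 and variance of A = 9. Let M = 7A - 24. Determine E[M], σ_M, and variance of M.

M = 7A - 24 is linear with a = 7, b = -24.
E[M] = a·E[A] + b = 7·(-49) + (-24) = -367.
σ_A = √9 = 3.
σ_M = |a|·σ_A = |7|·3 = 21.
variance of M = a²·variance of A = 7²·9 = 441 (the additive constant -24 does not affect variance).

E[M] = -367, σ_M = 21, variance of M = 441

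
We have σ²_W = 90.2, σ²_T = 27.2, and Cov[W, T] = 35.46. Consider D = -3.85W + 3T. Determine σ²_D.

σ²_D = a²·σ²_W + b²·σ²_T + 2ab·Cov[W, T] with a = -3.85, b = 3.
= (-3.85)²·90.2 + 3²·27.2 + 2·(-3.85)·3·35.46
= 1336.9895 + 244.8 + (-819.126) = 762.6635.

σ²_D = 762.6635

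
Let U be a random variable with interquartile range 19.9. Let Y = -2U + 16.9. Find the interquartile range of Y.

IQR(Y) = 39.8

Under Y = aU + b, IQR(Y) = |a|·IQR(U) = |-2|·19.9 = 39.8 (shifts cancel; spread scales by |a|).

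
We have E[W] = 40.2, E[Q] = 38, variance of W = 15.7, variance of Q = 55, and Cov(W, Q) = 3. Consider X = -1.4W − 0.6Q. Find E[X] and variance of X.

E[X] = -79.08, variance of X = 55.612

E[X] = (-1.4)·E[W] + (-0.6)·E[Q] = (-1.4)·40.2 + (-0.6)·38 = -79.08.
variance of X = a²·variance of W + b²·variance of Q + 2ab·Cov(W, Q) with a = -1.4, b = -0.6.
= (-1.4)²·15.7 + (-0.6)²·55 + 2·(-1.4)·(-0.6)·3
= 30.772 + 19.8 + 5.04 = 55.612.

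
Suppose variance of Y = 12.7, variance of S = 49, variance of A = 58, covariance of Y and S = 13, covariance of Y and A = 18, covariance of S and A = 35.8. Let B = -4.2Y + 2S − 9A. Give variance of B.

variance of B = a²·variance of Y + b²·variance of S + c²·variance of A + 2ab·covariance of Y and S + 2ac·covariance of Y and A + 2bc·covariance of S and A, with a = -4.2, b = 2, c = -9.
= 224.028 + 196 + 4698 + (-218.4) + 1360.8 + (-1288.8)
= 4971.628.

variance of B = 4971.628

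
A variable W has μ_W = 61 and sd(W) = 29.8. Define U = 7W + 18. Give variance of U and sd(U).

U = 7W + 18 is linear with a = 7, b = 18.
variance of W = 29.8² = 888.04.
variance of U = a²·variance of W = 7²·888.04 = 43513.96 (the additive constant 18 does not affect variance).
sd(U) = |a|·sd(W) = |7|·29.8 = 208.6.

variance of U = 43513.96, sd(U) = 208.6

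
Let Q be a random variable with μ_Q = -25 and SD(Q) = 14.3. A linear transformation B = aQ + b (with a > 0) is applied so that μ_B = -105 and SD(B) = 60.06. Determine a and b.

a = 4.2, b = 0

SD(B) = a·SD(Q) (a > 0), so a = 60.06/14.3 = 4.2.
μ_B = a·μ_Q + b, so b = -105 − 4.2·(-25) = 0.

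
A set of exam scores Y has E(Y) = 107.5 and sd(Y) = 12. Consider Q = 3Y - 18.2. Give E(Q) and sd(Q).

Q = 3Y - 18.2 is linear with a = 3, b = -18.2.
E(Q) = a·E(Y) + b = 3·107.5 + (-18.2) = 304.3.
sd(Q) = |a|·sd(Y) = |3|·12 = 36.

E(Q) = 304.3, sd(Q) = 36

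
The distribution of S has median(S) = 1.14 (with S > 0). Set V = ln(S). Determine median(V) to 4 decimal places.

ln(S) is monotone on this domain, so median(V) = ln(1.14) ≈ 0.131.

median(V) = 0.131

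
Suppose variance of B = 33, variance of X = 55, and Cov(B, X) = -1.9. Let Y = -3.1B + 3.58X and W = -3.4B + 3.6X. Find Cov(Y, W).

By bilinearity, Cov(Y, W) = ac·variance of B + bd·variance of X + (ad+bc)·Cov(B, X), with a=-3.1, b=3.58, c=-3.4, d=3.6.
ac·variance of B = (-3.1)·(-3.4)·33 = 347.82
bd·variance of X = 3.58·3.6·55 = 708.84
(ad+bc)·Cov(B, X) = (-23.332)·(-1.9) = 44.3308
Cov(Y, W) = 347.82 + 708.84 + 44.3308 = 1100.9908.

Cov(Y, W) = 1100.9908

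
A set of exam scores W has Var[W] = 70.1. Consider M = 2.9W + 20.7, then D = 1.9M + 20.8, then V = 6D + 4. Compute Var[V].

Var[V] = 76616.74836

Var[M] = 2.9²·70.1 = 589.541.
Var[D] = 1.9²·589.541 = 2128.24301.
Var[V] = 6²·2128.24301 = 76616.74836.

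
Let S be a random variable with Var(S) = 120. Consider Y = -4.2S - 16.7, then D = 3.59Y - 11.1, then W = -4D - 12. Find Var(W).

Var(W) = 436504.48128

Var(Y) = (-4.2)²·120 = 2116.8.
Var(D) = 3.59²·2116.8 = 27281.53008.
Var(W) = (-4)²·27281.53008 = 436504.48128.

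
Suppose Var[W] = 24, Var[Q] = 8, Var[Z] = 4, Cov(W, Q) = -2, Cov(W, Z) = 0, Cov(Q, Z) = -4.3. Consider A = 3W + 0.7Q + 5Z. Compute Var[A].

Var[A] = a²·Var[W] + b²·Var[Q] + c²·Var[Z] + 2ab·Cov(W, Q) + 2ac·Cov(W, Z) + 2bc·Cov(Q, Z), with a = 3, b = 0.7, c = 5.
= 216 + 3.92 + 100 + (-8.4) + 0 + (-30.1)
= 281.42.

Var[A] = 281.42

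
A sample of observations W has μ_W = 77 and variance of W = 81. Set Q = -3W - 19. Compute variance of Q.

Q = -3W - 19 is linear with a = -3, b = -19.
variance of Q = a²·variance of W = (-3)²·81 = 729 (the additive constant -19 does not affect variance).

variance of Q = 729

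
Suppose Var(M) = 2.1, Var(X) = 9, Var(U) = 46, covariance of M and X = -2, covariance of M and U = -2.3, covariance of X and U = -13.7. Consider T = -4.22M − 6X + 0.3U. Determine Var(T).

Var(T) = a²·Var(M) + b²·Var(X) + c²·Var(U) + 2ab·covariance of M and X + 2ac·covariance of M and U + 2bc·covariance of X and U, with a = -4.22, b = -6, c = 0.3.
= 37.39764 + 324 + 4.14 + (-101.28) + 5.8236 + 49.32
= 319.40124.

Var(T) = 319.40124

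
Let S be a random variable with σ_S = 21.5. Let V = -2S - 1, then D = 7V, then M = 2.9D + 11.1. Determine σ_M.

σ_V = |-2|·21.5 = 43.
σ_D = |7|·43 = 301.
σ_M = |2.9|·301 = 872.9.

σ_M = 872.9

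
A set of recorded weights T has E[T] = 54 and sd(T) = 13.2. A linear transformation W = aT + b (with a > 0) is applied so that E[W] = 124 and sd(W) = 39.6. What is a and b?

a = 3, b = -38

sd(W) = a·sd(T) (a > 0), so a = 39.6/13.2 = 3.
E[W] = a·E[T] + b, so b = 124 − 3·54 = -38.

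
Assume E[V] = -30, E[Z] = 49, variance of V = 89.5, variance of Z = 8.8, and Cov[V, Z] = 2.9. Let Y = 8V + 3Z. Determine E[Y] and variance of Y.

E[Y] = 8·E[V] + 3·E[Z] = 8·(-30) + 3·49 = -93.
variance of Y = a²·variance of V + b²·variance of Z + 2ab·Cov[V, Z] with a = 8, b = 3.
= 8²·89.5 + 3²·8.8 + 2·8·3·2.9
= 5728 + 79.2 + 139.2 = 5946.4.

E[Y] = -93, variance of Y = 5946.4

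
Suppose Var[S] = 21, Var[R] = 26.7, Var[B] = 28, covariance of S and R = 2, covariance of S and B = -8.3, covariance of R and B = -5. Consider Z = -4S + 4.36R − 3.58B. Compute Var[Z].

Var[Z] = 1051.03152

Var[Z] = a²·Var[S] + b²·Var[R] + c²·Var[B] + 2ab·covariance of S and R + 2ac·covariance of S and B + 2bc·covariance of R and B, with a = -4, b = 4.36, c = -3.58.
= 336 + 507.55632 + 358.8592 + (-69.76) + (-237.712) + 156.088
= 1051.03152.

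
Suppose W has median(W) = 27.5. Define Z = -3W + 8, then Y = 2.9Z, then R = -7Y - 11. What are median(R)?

median(R) = 1501.35

median(Z) = (-3)·27.5 + 8 = -74.5.
median(Y) = 2.9·(-74.5) = -216.05.
median(R) = (-7)·(-216.05) + (-11) = 1501.35.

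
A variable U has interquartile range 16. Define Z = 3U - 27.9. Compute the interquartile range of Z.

Under Z = aU + b, IQR(Z) = |a|·IQR(U) = |3|·16 = 48 (shifts cancel; spread scales by |a|).

IQR(Z) = 48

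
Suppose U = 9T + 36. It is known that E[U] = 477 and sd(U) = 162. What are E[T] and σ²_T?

From U = 9T + 36: E[U] = a·E[T] + b, so E[T] = (E[U] − b)/a = (477 − 36)/9 = 49.
σ²_U = 162² = 26244.
σ²_U = a²·σ²_T, so σ²_T = 26244/9² = 324.

E[T] = 49, σ²_T = 324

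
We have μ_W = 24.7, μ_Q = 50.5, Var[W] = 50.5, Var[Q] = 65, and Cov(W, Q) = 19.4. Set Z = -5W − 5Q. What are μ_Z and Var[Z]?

μ_Z = (-5)·μ_W + (-5)·μ_Q = (-5)·24.7 + (-5)·50.5 = -376.
Var[Z] = a²·Var[W] + b²·Var[Q] + 2ab·Cov(W, Q) with a = -5, b = -5.
= (-5)²·50.5 + (-5)²·65 + 2·(-5)·(-5)·19.4
= 1262.5 + 1625 + 970 = 3857.5.

μ_Z = -376, Var[Z] = 3857.5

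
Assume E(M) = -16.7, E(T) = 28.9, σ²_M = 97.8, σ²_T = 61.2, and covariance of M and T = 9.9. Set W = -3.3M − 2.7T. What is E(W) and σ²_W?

E(W) = (-3.3)·E(M) + (-2.7)·E(T) = (-3.3)·(-16.7) + (-2.7)·28.9 = -22.92.
σ²_W = a²·σ²_M + b²·σ²_T + 2ab·covariance of M and T with a = -3.3, b = -2.7.
= (-3.3)²·97.8 + (-2.7)²·61.2 + 2·(-3.3)·(-2.7)·9.9
= 1065.042 + 446.148 + 176.418 = 1687.608.

E(W) = -22.92, σ²_W = 1687.608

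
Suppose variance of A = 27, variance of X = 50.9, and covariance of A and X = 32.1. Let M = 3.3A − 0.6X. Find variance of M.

variance of M = 185.238

variance of M = a²·variance of A + b²·variance of X + 2ab·covariance of A and X with a = 3.3, b = -0.6.
= 3.3²·27 + (-0.6)²·50.9 + 2·3.3·(-0.6)·32.1
= 294.03 + 18.324 + (-127.116) = 185.238.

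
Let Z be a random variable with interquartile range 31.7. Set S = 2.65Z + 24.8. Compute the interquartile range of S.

IQR(S) = 84.005

Under S = aZ + b, IQR(S) = |a|·IQR(Z) = |2.65|·31.7 = 84.005 (shifts cancel; spread scales by |a|).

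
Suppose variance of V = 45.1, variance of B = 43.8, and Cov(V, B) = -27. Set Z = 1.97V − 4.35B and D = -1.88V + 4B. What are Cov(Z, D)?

Cov(Z, D) = -1362.71836

By bilinearity, Cov(Z, D) = ac·variance of V + bd·variance of B + (ad+bc)·Cov(V, B), with a=1.97, b=-4.35, c=-1.88, d=4.
ac·variance of V = 1.97·(-1.88)·45.1 = -167.03236
bd·variance of B = (-4.35)·4·43.8 = -762.12
(ad+bc)·Cov(V, B) = (16.058)·(-27) = -433.566
Cov(Z, D) = -167.03236 + (-762.12) + (-433.566) = -1362.71836.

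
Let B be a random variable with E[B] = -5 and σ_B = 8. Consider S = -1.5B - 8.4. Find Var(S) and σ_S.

S = -1.5B - 8.4 is linear with a = -1.5, b = -8.4.
Var(B) = 8² = 64.
Var(S) = a²·Var(B) = (-1.5)²·64 = 144 (the additive constant -8.4 does not affect variance).
σ_S = |a|·σ_B = |-1.5|·8 = 12.

Var(S) = 144, σ_S = 12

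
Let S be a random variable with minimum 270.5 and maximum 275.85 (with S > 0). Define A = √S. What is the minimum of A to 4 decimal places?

min(A) = 16.4469

√S is increasing on this domain, so min(A) comes from min(S) = 270.5: min(A) = √(270.5) ≈ 16.4469.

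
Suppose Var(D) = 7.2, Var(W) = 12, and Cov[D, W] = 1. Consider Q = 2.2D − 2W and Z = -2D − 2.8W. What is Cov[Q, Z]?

Cov[Q, Z] = 33.36

By bilinearity, Cov[Q, Z] = ac·Var(D) + bd·Var(W) + (ad+bc)·Cov[D, W], with a=2.2, b=-2, c=-2, d=-2.8.
ac·Var(D) = 2.2·(-2)·7.2 = -31.68
bd·Var(W) = (-2)·(-2.8)·12 = 67.2
(ad+bc)·Cov[D, W] = (-2.16)·1 = -2.16
Cov[Q, Z] = -31.68 + 67.2 + (-2.16) = 33.36.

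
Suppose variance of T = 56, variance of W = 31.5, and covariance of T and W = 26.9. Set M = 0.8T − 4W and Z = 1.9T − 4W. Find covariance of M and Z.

covariance of M and Z = 298.6

By bilinearity, covariance of M and Z = ac·variance of T + bd·variance of W + (ad+bc)·covariance of T and W, with a=0.8, b=-4, c=1.9, d=-4.
ac·variance of T = 0.8·1.9·56 = 85.12
bd·variance of W = (-4)·(-4)·31.5 = 504
(ad+bc)·covariance of T and W = (-10.8)·26.9 = -290.52
covariance of M and Z = 85.12 + 504 + (-290.52) = 298.6.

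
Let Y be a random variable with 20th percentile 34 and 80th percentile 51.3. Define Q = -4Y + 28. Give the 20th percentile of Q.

Since a = -4 < 0 the transformation is decreasing, reversing order: the 20th percentile of Q corresponds to the 80th percentile of Y.
So P_{20}(Q) = a·P_{80}(Y) + b = (-4)·51.3 + 28 = -177.2.

20th percentile of Q = -177.2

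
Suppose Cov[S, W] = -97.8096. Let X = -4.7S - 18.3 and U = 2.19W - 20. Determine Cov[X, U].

Cov[X, U] = a·c·Cov[S, W] = (-4.7)·2.19·(-97.8096) = 1006.7542128. Additive constants drop out.

Cov[X, U] = 1006.7542128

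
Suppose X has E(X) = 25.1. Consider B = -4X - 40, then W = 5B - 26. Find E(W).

E(B) = (-4)·25.1 + (-40) = -140.4.
E(W) = 5·(-140.4) + (-26) = -728.

E(W) = -728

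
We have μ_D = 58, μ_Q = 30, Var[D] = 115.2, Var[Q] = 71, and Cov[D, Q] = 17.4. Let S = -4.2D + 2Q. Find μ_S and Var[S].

μ_S = (-4.2)·μ_D + 2·μ_Q = (-4.2)·58 + 2·30 = -183.6.
Var[S] = a²·Var[D] + b²·Var[Q] + 2ab·Cov[D, Q] with a = -4.2, b = 2.
= (-4.2)²·115.2 + 2²·71 + 2·(-4.2)·2·17.4
= 2032.128 + 284 + (-292.32) = 2023.808.

μ_S = -183.6, Var[S] = 2023.808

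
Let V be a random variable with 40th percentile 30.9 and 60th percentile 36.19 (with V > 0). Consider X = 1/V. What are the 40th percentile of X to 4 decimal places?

40th percentile of X = 0.0276

1/V is decreasing on V > 0, so percentile order reverses: P_{40}(X) uses P_{60}(V) = 36.19.
P_{40}(X) = 1/36.19 ≈ 0.0276.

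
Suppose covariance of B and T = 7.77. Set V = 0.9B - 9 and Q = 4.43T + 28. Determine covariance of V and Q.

covariance of V and Q = 30.97899

covariance of V and Q = a·c·covariance of B and T = 0.9·4.43·7.77 = 30.97899. Additive constants drop out.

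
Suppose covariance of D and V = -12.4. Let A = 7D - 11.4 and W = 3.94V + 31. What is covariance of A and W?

covariance of A and W = a·c·covariance of D and V = 7·3.94·(-12.4) = -341.992. Additive constants drop out.

covariance of A and W = -341.992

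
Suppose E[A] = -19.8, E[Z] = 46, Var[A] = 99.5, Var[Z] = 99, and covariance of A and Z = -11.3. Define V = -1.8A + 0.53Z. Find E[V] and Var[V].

E[V] = 60.02, Var[V] = 371.7495

E[V] = (-1.8)·E[A] + 0.53·E[Z] = (-1.8)·(-19.8) + 0.53·46 = 60.02.
Var[V] = a²·Var[A] + b²·Var[Z] + 2ab·covariance of A and Z with a = -1.8, b = 0.53.
= (-1.8)²·99.5 + 0.53²·99 + 2·(-1.8)·0.53·(-11.3)
= 322.38 + 27.8091 + 21.5604 = 371.7495.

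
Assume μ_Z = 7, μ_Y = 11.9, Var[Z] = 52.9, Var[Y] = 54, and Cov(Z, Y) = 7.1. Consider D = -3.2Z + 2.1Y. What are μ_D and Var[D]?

μ_D = 2.59, Var[D] = 684.412

μ_D = (-3.2)·μ_Z + 2.1·μ_Y = (-3.2)·7 + 2.1·11.9 = 2.59.
Var[D] = a²·Var[Z] + b²·Var[Y] + 2ab·Cov(Z, Y) with a = -3.2, b = 2.1.
= (-3.2)²·52.9 + 2.1²·54 + 2·(-3.2)·2.1·7.1
= 541.696 + 238.14 + (-95.424) = 684.412.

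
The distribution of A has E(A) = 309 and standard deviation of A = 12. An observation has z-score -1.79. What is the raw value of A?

A = 287.52

A = E(A) + z·standard deviation of A = 309 + (-1.79)·12 = 287.52.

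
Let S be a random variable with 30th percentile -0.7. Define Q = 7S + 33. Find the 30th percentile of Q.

Since a = 7 > 0 the transformation is increasing, so the 30th percentile of Q = a·(P_{30} of S) + b = 7·(-0.7) + 33 = 28.1.

30th percentile of Q = 28.1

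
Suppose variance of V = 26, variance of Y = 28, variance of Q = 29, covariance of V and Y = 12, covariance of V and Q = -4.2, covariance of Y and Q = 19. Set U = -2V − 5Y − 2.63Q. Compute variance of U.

variance of U = a²·variance of V + b²·variance of Y + c²·variance of Q + 2ab·covariance of V and Y + 2ac·covariance of V and Q + 2bc·covariance of Y and Q, with a = -2, b = -5, c = -2.63.
= 104 + 700 + 200.5901 + 240 + (-44.184) + 499.7
= 1700.1061.

variance of U = 1700.1061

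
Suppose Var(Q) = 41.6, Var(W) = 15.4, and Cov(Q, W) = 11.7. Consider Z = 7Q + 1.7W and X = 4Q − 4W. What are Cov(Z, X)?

Cov(Z, X) = 812.04

By bilinearity, Cov(Z, X) = ac·Var(Q) + bd·Var(W) + (ad+bc)·Cov(Q, W), with a=7, b=1.7, c=4, d=-4.
ac·Var(Q) = 7·4·41.6 = 1164.8
bd·Var(W) = 1.7·(-4)·15.4 = -104.72
(ad+bc)·Cov(Q, W) = (-21.2)·11.7 = -248.04
Cov(Z, X) = 1164.8 + (-104.72) + (-248.04) = 812.04.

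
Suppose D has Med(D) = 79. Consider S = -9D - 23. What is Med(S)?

A linear map preserves order up to sign, so Med(S) = a·Med(D) + b = (-9)·79 + (-23) = -734.

Med(S) = -734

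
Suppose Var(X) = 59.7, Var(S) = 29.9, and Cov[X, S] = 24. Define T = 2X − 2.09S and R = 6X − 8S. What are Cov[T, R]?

By bilinearity, Cov[T, R] = ac·Var(X) + bd·Var(S) + (ad+bc)·Cov[X, S], with a=2, b=-2.09, c=6, d=-8.
ac·Var(X) = 2·6·59.7 = 716.4
bd·Var(S) = (-2.09)·(-8)·29.9 = 499.928
(ad+bc)·Cov[X, S] = (-28.54)·24 = -684.96
Cov[T, R] = 716.4 + 499.928 + (-684.96) = 531.368.

Cov[T, R] = 531.368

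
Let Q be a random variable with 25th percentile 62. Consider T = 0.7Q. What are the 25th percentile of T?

25th percentile of T = 43.4

Since a = 0.7 > 0 the transformation is increasing, so the 25th percentile of T = a·(P_{25} of Q) + b = 0.7·62 = 43.4.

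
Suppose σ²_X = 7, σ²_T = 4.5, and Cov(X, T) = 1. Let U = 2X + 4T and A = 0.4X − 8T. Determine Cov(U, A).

By bilinearity, Cov(U, A) = ac·σ²_X + bd·σ²_T + (ad+bc)·Cov(X, T), with a=2, b=4, c=0.4, d=-8.
ac·σ²_X = 2·0.4·7 = 5.6
bd·σ²_T = 4·(-8)·4.5 = -144
(ad+bc)·Cov(X, T) = (-14.4)·1 = -14.4
Cov(U, A) = 5.6 + (-144) + (-14.4) = -152.8.

Cov(U, A) = -152.8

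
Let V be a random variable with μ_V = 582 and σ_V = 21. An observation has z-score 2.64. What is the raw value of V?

V = 637.44

V = μ_V + z·σ_V = 582 + 2.64·21 = 637.44.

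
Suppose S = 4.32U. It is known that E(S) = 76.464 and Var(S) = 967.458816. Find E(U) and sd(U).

From S = 4.32U: E(S) = a·E(U) + b, so E(U) = (E(S) − b)/a = (76.464 − 0)/4.32 = 17.7.
sd(S) = √967.458816 = 31.104.
sd(S) = |a|·sd(U), so sd(U) = 31.104/|4.32| = 7.2.

E(U) = 17.7, sd(U) = 7.2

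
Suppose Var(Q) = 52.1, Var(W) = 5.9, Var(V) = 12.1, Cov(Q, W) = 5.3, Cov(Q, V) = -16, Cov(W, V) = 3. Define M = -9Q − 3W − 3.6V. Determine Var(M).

Var(M) = a²·Var(Q) + b²·Var(W) + c²·Var(V) + 2ab·Cov(Q, W) + 2ac·Cov(Q, V) + 2bc·Cov(W, V), with a = -9, b = -3, c = -3.6.
= 4220.1 + 53.1 + 156.816 + 286.2 + (-1036.8) + 64.8
= 3744.216.

Var(M) = 3744.216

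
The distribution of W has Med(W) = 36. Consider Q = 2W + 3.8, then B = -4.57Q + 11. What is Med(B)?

Med(B) = -335.406

Med(Q) = 2·36 + 3.8 = 75.8.
Med(B) = (-4.57)·75.8 + 11 = -335.406.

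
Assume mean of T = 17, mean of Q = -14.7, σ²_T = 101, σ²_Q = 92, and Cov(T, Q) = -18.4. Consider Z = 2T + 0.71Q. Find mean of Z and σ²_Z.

mean of Z = 2·mean of T + 0.71·mean of Q = 2·17 + 0.71·(-14.7) = 23.563.
σ²_Z = a²·σ²_T + b²·σ²_Q + 2ab·Cov(T, Q) with a = 2, b = 0.71.
= 2²·101 + 0.71²·92 + 2·2·0.71·(-18.4)
= 404 + 46.3772 + (-52.256) = 398.1212.

mean of Z = 23.563, σ²_Z = 398.1212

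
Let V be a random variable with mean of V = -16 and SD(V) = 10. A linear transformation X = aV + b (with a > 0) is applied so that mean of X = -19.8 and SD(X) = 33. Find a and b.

a = 3.3, b = 33

SD(X) = a·SD(V) (a > 0), so a = 33/10 = 3.3.
mean of X = a·mean of V + b, so b = -19.8 − 3.3·(-16) = 33.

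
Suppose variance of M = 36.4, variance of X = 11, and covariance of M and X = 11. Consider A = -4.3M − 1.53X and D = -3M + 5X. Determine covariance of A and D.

covariance of A and D = 199.4

By bilinearity, covariance of A and D = ac·variance of M + bd·variance of X + (ad+bc)·covariance of M and X, with a=-4.3, b=-1.53, c=-3, d=5.
ac·variance of M = (-4.3)·(-3)·36.4 = 469.56
bd·variance of X = (-1.53)·5·11 = -84.15
(ad+bc)·covariance of M and X = (-16.91)·11 = -186.01
covariance of A and D = 469.56 + (-84.15) + (-186.01) = 199.4.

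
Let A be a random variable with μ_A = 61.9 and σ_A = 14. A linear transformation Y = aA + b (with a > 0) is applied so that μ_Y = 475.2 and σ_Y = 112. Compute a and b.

a = 8, b = -20

σ_Y = a·σ_A (a > 0), so a = 112/14 = 8.
μ_Y = a·μ_A + b, so b = 475.2 − 8·61.9 = -20.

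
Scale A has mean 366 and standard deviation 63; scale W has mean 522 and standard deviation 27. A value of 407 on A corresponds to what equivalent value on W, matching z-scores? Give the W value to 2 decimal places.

z = (407 − 366)/63 ≈ 0.6508.
W = 522 + z·27 = 522 + (407 − 366)·27/63 ≈ 539.57.

W = 539.57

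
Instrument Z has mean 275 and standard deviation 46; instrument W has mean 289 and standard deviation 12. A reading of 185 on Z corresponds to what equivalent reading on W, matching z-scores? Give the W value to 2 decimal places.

z = (185 − 275)/46 ≈ -1.9565.
W = 289 + z·12 = 289 + (185 − 275)·12/46 ≈ 265.52.

W = 265.52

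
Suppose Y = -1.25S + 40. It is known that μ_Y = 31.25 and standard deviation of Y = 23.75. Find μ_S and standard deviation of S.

μ_S = 7, standard deviation of S = 19

From Y = -1.25S + 40: μ_Y = a·μ_S + b, so μ_S = (μ_Y − b)/a = (31.25 − 40)/(-1.25) = 7.
standard deviation of Y = |a|·standard deviation of S, so standard deviation of S = 23.75/|-1.25| = 19.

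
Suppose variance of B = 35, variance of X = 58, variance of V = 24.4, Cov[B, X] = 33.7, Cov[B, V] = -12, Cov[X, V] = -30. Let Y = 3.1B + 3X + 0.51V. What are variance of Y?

variance of Y = a²·variance of B + b²·variance of X + c²·variance of V + 2ab·Cov[B, X] + 2ac·Cov[B, V] + 2bc·Cov[X, V], with a = 3.1, b = 3, c = 0.51.
= 336.35 + 522 + 6.34644 + 626.82 + (-37.944) + (-91.8)
= 1361.77244.

variance of Y = 1361.77244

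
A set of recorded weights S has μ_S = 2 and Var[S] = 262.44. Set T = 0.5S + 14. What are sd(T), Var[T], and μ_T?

T = 0.5S + 14 is linear with a = 0.5, b = 14.
sd(S) = √262.44 = 16.2.
sd(T) = |a|·sd(S) = |0.5|·16.2 = 8.1.
Var[T] = a²·Var[S] = 0.5²·262.44 = 65.61 (the additive constant 14 does not affect variance).
μ_T = a·μ_S + b = 0.5·2 + 14 = 15.

sd(T) = 8.1, Var[T] = 65.61, μ_T = 15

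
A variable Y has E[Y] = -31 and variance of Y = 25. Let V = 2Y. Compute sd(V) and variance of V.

V = 2Y is linear with a = 2, b = 0.
sd(Y) = √25 = 5.
sd(V) = |a|·sd(Y) = |2|·5 = 10.
variance of V = a²·variance of Y = 2²·25 = 100.

sd(V) = 10, variance of V = 100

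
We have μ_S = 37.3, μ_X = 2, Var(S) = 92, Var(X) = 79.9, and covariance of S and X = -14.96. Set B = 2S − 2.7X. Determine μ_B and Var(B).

μ_B = 2·μ_S + (-2.7)·μ_X = 2·37.3 + (-2.7)·2 = 69.2.
Var(B) = a²·Var(S) + b²·Var(X) + 2ab·covariance of S and X with a = 2, b = -2.7.
= 2²·92 + (-2.7)²·79.9 + 2·2·(-2.7)·(-14.96)
= 368 + 582.471 + 161.568 = 1112.039.

μ_B = 69.2, Var(B) = 1112.039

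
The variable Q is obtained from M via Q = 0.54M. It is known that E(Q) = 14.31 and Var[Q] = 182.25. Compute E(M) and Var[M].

E(M) = 26.5, Var[M] = 625

From Q = 0.54M: E(Q) = a·E(M) + b, so E(M) = (E(Q) − b)/a = (14.31 − 0)/0.54 = 26.5.
Var[Q] = a²·Var[M], so Var[M] = 182.25/0.54² = 625.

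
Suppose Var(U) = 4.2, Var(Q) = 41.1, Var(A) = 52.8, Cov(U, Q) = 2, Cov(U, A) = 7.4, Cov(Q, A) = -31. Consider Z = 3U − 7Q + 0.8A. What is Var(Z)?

Var(Z) = 2384.212

Var(Z) = a²·Var(U) + b²·Var(Q) + c²·Var(A) + 2ab·Cov(U, Q) + 2ac·Cov(U, A) + 2bc·Cov(Q, A), with a = 3, b = -7, c = 0.8.
= 37.8 + 2013.9 + 33.792 + (-84) + 35.52 + 347.2
= 2384.212.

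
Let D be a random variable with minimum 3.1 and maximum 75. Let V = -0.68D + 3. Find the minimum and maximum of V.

min(V) = -48, max(V) = 0.892

a = -0.68 < 0, so order reverses: min(V) = a·max(D)+b = (-0.68)·75 + 3 = -48; max(V) = a·min(D)+b = (-0.68)·3.1 + 3 = 0.892.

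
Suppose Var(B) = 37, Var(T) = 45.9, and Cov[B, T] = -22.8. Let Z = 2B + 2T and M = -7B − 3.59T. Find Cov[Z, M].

Cov[Z, M] = -364.658

By bilinearity, Cov[Z, M] = ac·Var(B) + bd·Var(T) + (ad+bc)·Cov[B, T], with a=2, b=2, c=-7, d=-3.59.
ac·Var(B) = 2·(-7)·37 = -518
bd·Var(T) = 2·(-3.59)·45.9 = -329.562
(ad+bc)·Cov[B, T] = (-21.18)·(-22.8) = 482.904
Cov[Z, M] = -518 + (-329.562) + 482.904 = -364.658.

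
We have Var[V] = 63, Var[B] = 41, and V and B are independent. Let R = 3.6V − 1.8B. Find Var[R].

Var[R] = 949.32

Var[R] = a²·Var[V] + b²·Var[B] + 2ab·Cov[V, B] with a = 3.6, b = -1.8.
Independence gives Cov[V, B] = 0.
= 3.6²·63 + (-1.8)²·41 + 2·3.6·(-1.8)·0
= 816.48 + 132.84 + 0 = 949.32.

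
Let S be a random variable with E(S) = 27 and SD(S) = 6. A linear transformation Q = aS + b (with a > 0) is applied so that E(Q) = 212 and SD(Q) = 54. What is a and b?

SD(Q) = a·SD(S) (a > 0), so a = 54/6 = 9.
E(Q) = a·E(S) + b, so b = 212 − 9·27 = -31.

a = 9, b = -31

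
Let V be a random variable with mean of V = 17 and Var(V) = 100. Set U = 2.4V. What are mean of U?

mean of U = 40.8

U = 2.4V is linear with a = 2.4, b = 0.
mean of U = a·mean of V + b = 2.4·17 = 40.8.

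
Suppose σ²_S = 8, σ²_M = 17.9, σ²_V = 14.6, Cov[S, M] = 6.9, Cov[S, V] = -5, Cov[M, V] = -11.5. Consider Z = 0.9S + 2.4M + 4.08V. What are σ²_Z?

σ²_Z = 120.49344

σ²_Z = a²·σ²_S + b²·σ²_M + c²·σ²_V + 2ab·Cov[S, M] + 2ac·Cov[S, V] + 2bc·Cov[M, V], with a = 0.9, b = 2.4, c = 4.08.
= 6.48 + 103.104 + 243.03744 + 29.808 + (-36.72) + (-225.216)
= 120.49344.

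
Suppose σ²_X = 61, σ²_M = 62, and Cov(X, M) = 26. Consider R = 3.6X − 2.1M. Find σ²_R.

σ²_R = a²·σ²_X + b²·σ²_M + 2ab·Cov(X, M) with a = 3.6, b = -2.1.
= 3.6²·61 + (-2.1)²·62 + 2·3.6·(-2.1)·26
= 790.56 + 273.42 + (-393.12) = 670.86.

σ²_R = 670.86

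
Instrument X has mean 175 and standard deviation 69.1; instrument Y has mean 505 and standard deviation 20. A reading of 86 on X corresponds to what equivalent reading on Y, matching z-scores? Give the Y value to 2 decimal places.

z = (86 − 175)/69.1 ≈ -1.288.
Y = 505 + z·20 = 505 + (86 − 175)·20/69.1 ≈ 479.24.

Y = 479.24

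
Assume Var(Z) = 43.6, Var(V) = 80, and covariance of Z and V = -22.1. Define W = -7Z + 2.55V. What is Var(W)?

Var(W) = a²·Var(Z) + b²·Var(V) + 2ab·covariance of Z and V with a = -7, b = 2.55.
= (-7)²·43.6 + 2.55²·80 + 2·(-7)·2.55·(-22.1)
= 2136.4 + 520.2 + 788.97 = 3445.57.

Var(W) = 3445.57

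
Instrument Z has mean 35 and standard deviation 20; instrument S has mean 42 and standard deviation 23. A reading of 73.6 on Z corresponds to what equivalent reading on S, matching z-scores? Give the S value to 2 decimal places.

S = 86.39

z = (73.6 − 35)/20 = 1.93.
S = 42 + z·23 = 42 + (73.6 − 35)·23/20 = 86.39.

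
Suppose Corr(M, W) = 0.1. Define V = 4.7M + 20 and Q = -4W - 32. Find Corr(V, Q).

Linear rescalings preserve |correlation|; the slopes 4.7 and -4 have opposite signs, so the correlation flips sign: Corr(V, Q) = −Corr(M, W) = -0.1.

Corr(V, Q) = -0.1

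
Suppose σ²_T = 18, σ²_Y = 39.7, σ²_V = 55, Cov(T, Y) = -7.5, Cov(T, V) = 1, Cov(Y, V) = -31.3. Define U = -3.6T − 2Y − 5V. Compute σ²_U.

σ²_U = a²·σ²_T + b²·σ²_Y + c²·σ²_V + 2ab·Cov(T, Y) + 2ac·Cov(T, V) + 2bc·Cov(Y, V), with a = -3.6, b = -2, c = -5.
= 233.28 + 158.8 + 1375 + (-108) + 36 + (-626)
= 1069.08.

σ²_U = 1069.08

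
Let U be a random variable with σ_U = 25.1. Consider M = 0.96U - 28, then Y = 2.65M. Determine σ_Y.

σ_M = |0.96|·25.1 = 24.096.
σ_Y = |2.65|·24.096 = 63.8544.

σ_Y = 63.8544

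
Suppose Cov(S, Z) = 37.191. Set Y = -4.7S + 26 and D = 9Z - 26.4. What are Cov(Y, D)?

Cov(Y, D) = -1573.1793

Cov(Y, D) = a·c·Cov(S, Z) = (-4.7)·9·37.191 = -1573.1793. Additive constants drop out.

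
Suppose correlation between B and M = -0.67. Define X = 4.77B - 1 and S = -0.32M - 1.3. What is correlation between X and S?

Linear rescalings preserve |correlation|; the slopes 4.77 and -0.32 have opposite signs, so the correlation flips sign: correlation between X and S = −correlation between B and M = 0.67.

correlation between X and S = 0.67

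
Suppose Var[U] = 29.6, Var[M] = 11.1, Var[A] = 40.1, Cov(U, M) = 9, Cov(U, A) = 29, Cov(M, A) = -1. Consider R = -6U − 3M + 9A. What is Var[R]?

Var[R] = 1659.6

Var[R] = a²·Var[U] + b²·Var[M] + c²·Var[A] + 2ab·Cov(U, M) + 2ac·Cov(U, A) + 2bc·Cov(M, A), with a = -6, b = -3, c = 9.
= 1065.6 + 99.9 + 3248.1 + 324 + (-3132) + 54
= 1659.6.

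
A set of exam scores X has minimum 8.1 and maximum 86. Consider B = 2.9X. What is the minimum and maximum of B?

min(B) = 23.49, max(B) = 249.4

a = 2.9 > 0, so min(B) = a·min(X)+b = 2.9·8.1 = 23.49 and max(B) = 2.9·86 = 249.4.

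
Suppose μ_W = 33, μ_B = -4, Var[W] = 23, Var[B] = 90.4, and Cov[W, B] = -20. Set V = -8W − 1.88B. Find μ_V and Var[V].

μ_V = -256.48, Var[V] = 1189.90976

μ_V = (-8)·μ_W + (-1.88)·μ_B = (-8)·33 + (-1.88)·(-4) = -256.48.
Var[V] = a²·Var[W] + b²·Var[B] + 2ab·Cov[W, B] with a = -8, b = -1.88.
= (-8)²·23 + (-1.88)²·90.4 + 2·(-8)·(-1.88)·(-20)
= 1472 + 319.50976 + (-601.6) = 1189.90976.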